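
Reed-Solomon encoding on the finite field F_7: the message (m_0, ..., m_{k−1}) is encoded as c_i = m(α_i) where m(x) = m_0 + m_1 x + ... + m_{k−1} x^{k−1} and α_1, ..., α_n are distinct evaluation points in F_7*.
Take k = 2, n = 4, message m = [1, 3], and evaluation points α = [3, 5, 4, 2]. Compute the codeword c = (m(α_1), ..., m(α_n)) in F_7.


c = [3, 2, 6, 0]

Message polynomial: m(x) = 1 + 3·x (mod 7).
For each evaluation point α_i, compute m(α_i) mod 7:
  α_1 = 3: Horner steps 3 → 3, so m(3) = 3.
  α_2 = 5: Horner steps 3 → 2, so m(5) = 2.
  α_3 = 4: Horner steps 3 → 6, so m(4) = 6.
  α_4 = 2: Horner steps 3 → 0, so m(2) = 0.
Codeword c = [3, 2, 6, 0] ∈ F_7^4.


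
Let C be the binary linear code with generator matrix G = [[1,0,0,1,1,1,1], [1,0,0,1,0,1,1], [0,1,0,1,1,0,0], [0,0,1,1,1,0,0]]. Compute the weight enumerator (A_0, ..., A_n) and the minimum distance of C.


Weight distribution: A_0 = 1, A_1 = 1, A_2 = 3, A_3 = 3, A_4 = 3, A_5 = 3, A_6 = 1, A_7 = 1. Minimum distance d = 1.

Enumerate all 2^4 = 16 messages m ∈ F_2^4.
For each, compute codeword c = mG in F_2^7, then tally its weight.
  m = 0000 → c = 0000000, weight = 0.
  m = 1000 → c = 1001111, weight = 5.
  m = 0100 → c = 1001011, weight = 4.
  m = 1100 → c = 0000100, weight = 1.
  m = 0010 → c = 0101100, weight = 3.
  m = 1010 → c = 1100011, weight = 4.
  m = 0110 → c = 1100111, weight = 5.
  m = 1110 → c = 0101000, weight = 2.
  m = 0001 → c = 0011100, weight = 3.
  m = 1001 → c = 1010011, weight = 4.
  m = 0101 → c = 1010111, weight = 5.
  m = 1101 → c = 0011000, weight = 2.
  m = 0011 → c = 0110000, weight = 2.
  m = 1011 → c = 1111111, weight = 7.
  m = 0111 → c = 1111011, weight = 6.
  m = 1111 → c = 0110100, weight = 3.
Tally weights:
  weight 0: 1 codewords.
  weight 1: 1 codewords.
  weight 2: 3 codewords.
  weight 3: 3 codewords.
  weight 4: 3 codewords.
  weight 5: 3 codewords.
  weight 6: 1 codewords.
  weight 7: 1 codewords.
Minimum distance d = smallest w > 0 with A_w > 0 = 1.
Sanity: Σ A_w = 16 = 2^4 = 16 ✓.


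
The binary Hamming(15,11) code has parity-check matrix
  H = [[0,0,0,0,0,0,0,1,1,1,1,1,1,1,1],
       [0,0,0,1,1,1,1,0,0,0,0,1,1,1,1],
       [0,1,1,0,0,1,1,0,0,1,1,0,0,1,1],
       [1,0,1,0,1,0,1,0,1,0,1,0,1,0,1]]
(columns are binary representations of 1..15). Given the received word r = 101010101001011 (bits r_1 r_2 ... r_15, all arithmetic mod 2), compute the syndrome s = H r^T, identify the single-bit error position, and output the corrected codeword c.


s = (0, 1, 0, 0)^T, error position = 4, corrected codeword c = 101110101001011

Compute s = H r^T mod 2 one row at a time:
  s_1 = 0 + 1 + 0 + 0 + 1 + 0 + 1 + 1 = 4 ≡ 0 (mod 2).
  s_2 = 0 + 1 + 0 + 1 + 1 + 0 + 1 + 1 = 5 ≡ 1 (mod 2).
  s_3 = 0 + 1 + 0 + 1 + 0 + 0 + 1 + 1 = 4 ≡ 0 (mod 2).
  s_4 = 1 + 1 + 1 + 1 + 1 + 0 + 0 + 1 = 6 ≡ 0 (mod 2).
s = (0, 1, 0, 0)^T — this equals column 4 of H (binary 0100), so error is at position 4.
Correct: flip bit 4 of r = 101010101001011 to get c = 101110101001011.


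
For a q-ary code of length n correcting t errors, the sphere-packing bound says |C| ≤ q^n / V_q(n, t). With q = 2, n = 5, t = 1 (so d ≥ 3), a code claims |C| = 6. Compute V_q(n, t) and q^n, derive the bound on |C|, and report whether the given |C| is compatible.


V_q(n, t) = 6, q^n = 32, Hamming bound = 5, |C| = 6 > bound (violated).

Step 1: Compute V_q(n, t) = Σ_{j=0}^1 C(n, j) (q−1)^j.
  j = 0: C(5,0)·(1)^0 = 1·1 = 1.
  j = 1: C(5,1)·(1)^1 = 5·1 = 5.
  V_q(n, t) = 1 + 5 = 6.
Step 2: q^n = 2^5 = 32.
Step 3: Hamming bound ⌊q^n / V_q(n,t)⌋ = ⌊32/6⌋ = 5.
Step 4: Compare |C| = 6 to 5: violated.
The claimed |C| lies above the Hamming bound, so no 2-ary code of length 5 with d ≥ 3 can have 6 codewords.


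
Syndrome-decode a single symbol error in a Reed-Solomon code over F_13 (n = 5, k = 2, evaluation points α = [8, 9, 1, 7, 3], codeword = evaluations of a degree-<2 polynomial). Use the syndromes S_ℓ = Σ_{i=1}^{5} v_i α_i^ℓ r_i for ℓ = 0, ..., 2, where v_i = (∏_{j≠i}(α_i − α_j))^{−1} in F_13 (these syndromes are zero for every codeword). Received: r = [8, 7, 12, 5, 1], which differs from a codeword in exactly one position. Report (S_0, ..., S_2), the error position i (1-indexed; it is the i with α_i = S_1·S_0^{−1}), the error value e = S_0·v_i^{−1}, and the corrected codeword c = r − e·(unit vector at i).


S = (7, 4, 6), error at position 1, error magnitude e = 2, c = [6, 7, 12, 5, 1].

Step 1: column multipliers v_i = (∏_{j≠i}(α_i − α_j))^{−1} mod 13.
  i = 1 (α = 8): (8−9)(8−1)(8−7)(8−3) = (−1)·7·1·5 = −35 ≡ 4, so v_1 = 4^{−1} = 10 (mod 13).
  i = 2 (α = 9): (9−8)(9−1)(9−7)(9−3) = 1·8·2·6 = 96 ≡ 5, so v_2 = 5^{−1} = 8 (mod 13).
  i = 3 (α = 1): (1−8)(1−9)(1−7)(1−3) = (−7)·(−8)·(−6)·(−2) = 672 ≡ 9, so v_3 = 9^{−1} = 3 (mod 13).
  i = 4 (α = 7): (7−8)(7−9)(7−1)(7−3) = (−1)·(−2)·6·4 = 48 ≡ 9, so v_4 = 9^{−1} = 3 (mod 13).
  i = 5 (α = 3): (3−8)(3−9)(3−1)(3−7) = (−5)·(−6)·2·(−4) = −240 ≡ 7, so v_5 = 7^{−1} = 2 (mod 13).
  v = [10, 8, 3, 3, 2].
Step 2: syndromes of r = [8, 7, 12, 5, 1] (all sums mod 13).
  S_0 = Σ v_i r_i = 10·8 + 8·7 + 3·12 + 3·5 + 2·1 = 189 ≡ 7.
  S_1 = Σ v_i α_i r_i = 10·8·8 + 8·9·7 + 3·1·12 + 3·7·5 + 2·3·1 = 1291 ≡ 4.
  α_i^2 mod 13 = [12, 3, 1, 10, 9].
  S_2 = Σ v_i α_i^2 r_i = 10·12·8 + 8·3·7 + 3·1·12 + 3·10·5 + 2·9·1 = 1332 ≡ 6.
  S = (7, 4, 6) ≠ 0, so r is not a codeword (an error is present).
Step 3: locate the error. For a single error e at position i, S_ℓ = v_i·e·α_i^ℓ, so α_err = S_1/S_0.
  S_0^{−1} = 7^{−1} = 2 (mod 13), so α_err = 4·2 = 8 ≡ 8 = α_1. Error position i = 1.
  Consistency check: S_2/S_1 = 6·10 = 60 ≡ 8 = α_err ✓ (single-error assumption holds).
Step 4: error magnitude e = S_0/v_1 = S_0·∏_{j≠1}(α_1 − α_j) = 7·4 = 28 ≡ 2 (mod 13).
Step 5: correct position 1: c_1 = r_1 − e = 8 − 2 ≡ 6 (mod 13). Hence c = [6, 7, 12, 5, 1].
  Check: interpolating c through the α_i gives m(x) = 11 + 1·x (degree < 2) with m(α_i) = c_i for every i, so c is indeed a codeword.


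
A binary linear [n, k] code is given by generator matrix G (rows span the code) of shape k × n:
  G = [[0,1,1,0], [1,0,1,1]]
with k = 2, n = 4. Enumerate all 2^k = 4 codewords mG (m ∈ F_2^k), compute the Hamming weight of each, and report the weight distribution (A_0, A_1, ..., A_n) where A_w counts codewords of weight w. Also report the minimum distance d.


Weight distribution: A_0 = 1, A_2 = 1, A_3 = 2. Minimum distance d = 2.

Enumerate all 2^2 = 4 messages m ∈ F_2^2.
For each, compute codeword c = mG in F_2^4, then tally its weight.
  m = 00 → c = 0000, weight = 0.
  m = 10 → c = 0110, weight = 2.
  m = 01 → c = 1011, weight = 3.
  m = 11 → c = 1101, weight = 3.
Tally weights:
  weight 0: 1 codewords.
  weight 2: 1 codewords.
  weight 3: 2 codewords.
Minimum distance d = smallest w > 0 with A_w > 0 = 2.
Sanity: Σ A_w = 4 = 2^2 = 4 ✓.


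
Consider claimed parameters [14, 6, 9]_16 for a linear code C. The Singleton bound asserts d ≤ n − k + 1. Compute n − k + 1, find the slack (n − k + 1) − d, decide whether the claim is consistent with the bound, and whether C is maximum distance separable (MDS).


Singleton RHS = n − k + 1 = 9, slack = 0, bound satisfied, MDS.

Singleton bound: d ≤ n − k + 1.
Here n = 14, k = 6, so n − k + 1 = 9.
Given d = 9, check d ≤ 9: YES.
Slack = (n − k + 1) − d = 0.
The code is MDS (slack = 0).
Description: the claimed parameters are [14, 6, 9]_16; such a code would be MDS (meets Singleton bound).


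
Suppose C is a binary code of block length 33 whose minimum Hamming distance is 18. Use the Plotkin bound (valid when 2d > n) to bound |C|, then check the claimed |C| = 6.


Plotkin bound M ≤ 12; given |C| = 6 ≤ bound (satisfied).

Check applicability: 2d = 36, n = 33.
2d − n = 3 > 0, so Plotkin applies.
Compute d/(2d−n) = 18/3 ≈ 6.0000.
⌊d/(2d−n)⌋ = 6.
Plotkin bound: M ≤ 2·6 = 12.
Given |C| = 6, check: satisfied.
This |C| is below the Plotkin bound.


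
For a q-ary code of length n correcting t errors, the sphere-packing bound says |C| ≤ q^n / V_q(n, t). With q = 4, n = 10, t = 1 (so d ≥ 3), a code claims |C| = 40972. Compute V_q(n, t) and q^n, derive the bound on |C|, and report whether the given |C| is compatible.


V_q(n, t) = 31, q^n = 1048576, Hamming bound = 33825, |C| = 40972 > bound (violated).

Step 1: Compute V_q(n, t) = Σ_{j=0}^1 C(n, j) (q−1)^j.
  j = 0: C(10,0)·(3)^0 = 1·1 = 1.
  j = 1: C(10,1)·(3)^1 = 10·3 = 30.
  V_q(n, t) = 1 + 30 = 31.
Step 2: q^n = 4^10 = 1048576.
Step 3: Hamming bound ⌊q^n / V_q(n,t)⌋ = ⌊1048576/31⌋ = 33825.
Step 4: Compare |C| = 40972 to 33825: violated.
The claimed |C| lies above the Hamming bound, so no 4-ary code of length 10 with d ≥ 3 can have 40972 codewords.


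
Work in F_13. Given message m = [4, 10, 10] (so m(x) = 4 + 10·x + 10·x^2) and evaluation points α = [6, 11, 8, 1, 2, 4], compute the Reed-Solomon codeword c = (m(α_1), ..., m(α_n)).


c = [8, 11, 9, 11, 12, 9]

Message polynomial: m(x) = 4 + 10·x + 10·x^2 (mod 13).
For each evaluation point α_i, compute m(α_i) mod 13:
  α_1 = 6: Horner steps 10 → 5 → 8, so m(6) = 8.
  α_2 = 11: Horner steps 10 → 3 → 11, so m(11) = 11.
  α_3 = 8: Horner steps 10 → 12 → 9, so m(8) = 9.
  α_4 = 1: Horner steps 10 → 7 → 11, so m(1) = 11.
  α_5 = 2: Horner steps 10 → 4 → 12, so m(2) = 12.
  α_6 = 4: Horner steps 10 → 11 → 9, so m(4) = 9.
Codeword c = [8, 11, 9, 11, 12, 9] ∈ F_13^6.


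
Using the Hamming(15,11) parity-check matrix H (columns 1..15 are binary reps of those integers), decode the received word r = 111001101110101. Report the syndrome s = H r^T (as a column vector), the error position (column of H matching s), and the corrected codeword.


s = (1, 0, 1, 1)^T, error position = 11, corrected codeword c = 111001101100101

Compute s = H r^T mod 2 one row at a time:
  s_1 = 0 + 1 + 1 + 1 + 0 + 1 + 0 + 1 = 5 ≡ 1 (mod 2).
  s_2 = 0 + 0 + 1 + 1 + 0 + 1 + 0 + 1 = 4 ≡ 0 (mod 2).
  s_3 = 1 + 1 + 1 + 1 + 1 + 1 + 0 + 1 = 7 ≡ 1 (mod 2).
  s_4 = 1 + 1 + 0 + 1 + 1 + 1 + 1 + 1 = 7 ≡ 1 (mod 2).
s = (1, 0, 1, 1)^T — this equals column 11 of H (binary 1011), so error is at position 11.
Correct: flip bit 11 of r = 111001101110101 to get c = 111001101100101.


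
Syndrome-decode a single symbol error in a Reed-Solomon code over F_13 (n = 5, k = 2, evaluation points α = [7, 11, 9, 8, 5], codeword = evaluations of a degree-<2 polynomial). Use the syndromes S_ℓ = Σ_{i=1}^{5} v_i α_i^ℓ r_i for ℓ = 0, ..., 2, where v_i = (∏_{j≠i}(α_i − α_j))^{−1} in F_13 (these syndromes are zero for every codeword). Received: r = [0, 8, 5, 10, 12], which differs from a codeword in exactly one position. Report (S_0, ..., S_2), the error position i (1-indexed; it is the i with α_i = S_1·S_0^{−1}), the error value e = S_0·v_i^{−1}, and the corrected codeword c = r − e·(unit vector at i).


S = (5, 9, 11), error at position 1, error magnitude e = 11, c = [2, 8, 5, 10, 12].

Step 1: column multipliers v_i = (∏_{j≠i}(α_i − α_j))^{−1} mod 13.
  i = 1 (α = 7): (7−11)(7−9)(7−8)(7−5) = (−4)·(−2)·(−1)·2 = −16 ≡ 10, so v_1 = 10^{−1} = 4 (mod 13).
  i = 2 (α = 11): (11−7)(11−9)(11−8)(11−5) = 4·2·3·6 = 144 ≡ 1, so v_2 = 1^{−1} = 1 (mod 13).
  i = 3 (α = 9): (9−7)(9−11)(9−8)(9−5) = 2·(−2)·1·4 = −16 ≡ 10, so v_3 = 10^{−1} = 4 (mod 13).
  i = 4 (α = 8): (8−7)(8−11)(8−9)(8−5) = 1·(−3)·(−1)·3 = 9 ≡ 9, so v_4 = 9^{−1} = 3 (mod 13).
  i = 5 (α = 5): (5−7)(5−11)(5−9)(5−8) = (−2)·(−6)·(−4)·(−3) = 144 ≡ 1, so v_5 = 1^{−1} = 1 (mod 13).
  v = [4, 1, 4, 3, 1].
Step 2: syndromes of r = [0, 8, 5, 10, 12] (all sums mod 13).
  S_0 = Σ v_i r_i = 4·0 + 1·8 + 4·5 + 3·10 + 1·12 = 70 ≡ 5.
  S_1 = Σ v_i α_i r_i = 4·7·0 + 1·11·8 + 4·9·5 + 3·8·10 + 1·5·12 = 568 ≡ 9.
  α_i^2 mod 13 = [10, 4, 3, 12, 12].
  S_2 = Σ v_i α_i^2 r_i = 4·10·0 + 1·4·8 + 4·3·5 + 3·12·10 + 1·12·12 = 596 ≡ 11.
  S = (5, 9, 11) ≠ 0, so r is not a codeword (an error is present).
Step 3: locate the error. For a single error e at position i, S_ℓ = v_i·e·α_i^ℓ, so α_err = S_1/S_0.
  S_0^{−1} = 5^{−1} = 8 (mod 13), so α_err = 9·8 = 72 ≡ 7 = α_1. Error position i = 1.
  Consistency check: S_2/S_1 = 11·3 = 33 ≡ 7 = α_err ✓ (single-error assumption holds).
Step 4: error magnitude e = S_0/v_1 = S_0·∏_{j≠1}(α_1 − α_j) = 5·10 = 50 ≡ 11 (mod 13).
Step 5: correct position 1: c_1 = r_1 − e = 0 − 11 ≡ 2 (mod 13). Hence c = [2, 8, 5, 10, 12].
  Check: interpolating c through the α_i gives m(x) = 11 + 8·x (degree < 2) with m(α_i) = c_i for every i, so c is indeed a codeword.


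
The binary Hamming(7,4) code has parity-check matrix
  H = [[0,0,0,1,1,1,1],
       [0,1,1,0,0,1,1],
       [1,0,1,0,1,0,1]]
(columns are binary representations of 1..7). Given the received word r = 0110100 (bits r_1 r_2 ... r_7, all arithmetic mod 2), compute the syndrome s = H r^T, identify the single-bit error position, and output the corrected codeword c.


s = (1, 0, 0)^T, error position = 4, corrected codeword c = 0111100

Compute s = H r^T mod 2 one row at a time:
  s_1 = 0 + 1 + 0 + 0 = 1 ≡ 1 (mod 2).
  s_2 = 1 + 1 + 0 + 0 = 2 ≡ 0 (mod 2).
  s_3 = 0 + 1 + 1 + 0 = 2 ≡ 0 (mod 2).
s = (1, 0, 0)^T — this equals column 4 of H (binary 100), so error is at position 4.
Correct: flip bit 4 of r = 0110100 to get c = 0111100.


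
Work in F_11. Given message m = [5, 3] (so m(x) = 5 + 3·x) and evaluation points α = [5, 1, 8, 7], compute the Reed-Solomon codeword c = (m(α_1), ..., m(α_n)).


c = [9, 8, 7, 4]

Message polynomial: m(x) = 5 + 3·x (mod 11).
For each evaluation point α_i, compute m(α_i) mod 11:
  α_1 = 5: Horner steps 3 → 9, so m(5) = 9.
  α_2 = 1: Horner steps 3 → 8, so m(1) = 8.
  α_3 = 8: Horner steps 3 → 7, so m(8) = 7.
  α_4 = 7: Horner steps 3 → 4, so m(7) = 4.
Codeword c = [9, 8, 7, 4] ∈ F_11^4.


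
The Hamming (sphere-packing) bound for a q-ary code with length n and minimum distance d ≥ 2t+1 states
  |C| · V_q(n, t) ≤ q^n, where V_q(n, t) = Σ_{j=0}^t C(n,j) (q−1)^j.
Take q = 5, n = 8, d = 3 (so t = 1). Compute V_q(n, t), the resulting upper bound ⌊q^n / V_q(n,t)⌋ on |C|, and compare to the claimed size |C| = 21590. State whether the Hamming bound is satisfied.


V_q(n, t) = 33, q^n = 390625, Hamming bound = 11837, |C| = 21590 > bound (violated).

Step 1: Compute V_q(n, t) = Σ_{j=0}^1 C(n, j) (q−1)^j.
  j = 0: C(8,0)·(4)^0 = 1·1 = 1.
  j = 1: C(8,1)·(4)^1 = 8·4 = 32.
  V_q(n, t) = 1 + 32 = 33.
Step 2: q^n = 5^8 = 390625.
Step 3: Hamming bound ⌊q^n / V_q(n,t)⌋ = ⌊390625/33⌋ = 11837.
Step 4: Compare |C| = 21590 to 11837: violated.
The claimed |C| lies above the Hamming bound, so no 5-ary code of length 8 with d ≥ 3 can have 21590 codewords.


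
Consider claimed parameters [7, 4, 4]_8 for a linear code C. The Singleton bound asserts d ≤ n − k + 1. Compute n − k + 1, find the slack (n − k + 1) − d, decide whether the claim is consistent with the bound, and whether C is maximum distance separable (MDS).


Singleton RHS = n − k + 1 = 4, slack = 0, bound satisfied, MDS.

Singleton bound: d ≤ n − k + 1.
Here n = 7, k = 4, so n − k + 1 = 4.
Given d = 4, check d ≤ 4: YES.
Slack = (n − k + 1) − d = 0.
The code is MDS (slack = 0).
Description: the claimed parameters are [7, 4, 4]_8; such a code would be MDS (meets Singleton bound).


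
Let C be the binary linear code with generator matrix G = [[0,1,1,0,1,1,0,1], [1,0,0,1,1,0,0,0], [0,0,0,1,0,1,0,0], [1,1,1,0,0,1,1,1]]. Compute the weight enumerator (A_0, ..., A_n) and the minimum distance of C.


Weight distribution: A_0 = 1, A_2 = 3, A_3 = 3, A_4 = 1, A_5 = 4, A_6 = 3, A_7 = 1. Minimum distance d = 2.

Enumerate all 2^4 = 16 messages m ∈ F_2^4.
For each, compute codeword c = mG in F_2^8, then tally its weight.
  m = 0000 → c = 00000000, weight = 0.
  m = 1000 → c = 01101101, weight = 5.
  m = 0100 → c = 10011000, weight = 3.
  m = 1100 → c = 11110101, weight = 6.
  m = 0010 → c = 00010100, weight = 2.
  m = 1010 → c = 01111001, weight = 5.
  m = 0110 → c = 10001100, weight = 3.
  m = 1110 → c = 11100001, weight = 4.
  m = 0001 → c = 11100111, weight = 6.
  m = 1001 → c = 10001010, weight = 3.
  m = 0101 → c = 01111111, weight = 7.
  m = 1101 → c = 00010010, weight = 2.
  m = 0011 → c = 11110011, weight = 6.
  m = 1011 → c = 10011110, weight = 5.
  m = 0111 → c = 01101011, weight = 5.
  m = 1111 → c = 00000110, weight = 2.
Tally weights:
  weight 0: 1 codewords.
  weight 2: 3 codewords.
  weight 3: 3 codewords.
  weight 4: 1 codewords.
  weight 5: 4 codewords.
  weight 6: 3 codewords.
  weight 7: 1 codewords.
Minimum distance d = smallest w > 0 with A_w > 0 = 2.
Sanity: Σ A_w = 16 = 2^4 = 16 ✓.


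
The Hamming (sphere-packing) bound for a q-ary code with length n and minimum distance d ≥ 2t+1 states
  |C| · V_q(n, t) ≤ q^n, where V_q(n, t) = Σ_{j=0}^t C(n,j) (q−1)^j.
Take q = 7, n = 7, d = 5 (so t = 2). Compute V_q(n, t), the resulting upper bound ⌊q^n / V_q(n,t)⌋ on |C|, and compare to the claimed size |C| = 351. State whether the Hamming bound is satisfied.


V_q(n, t) = 799, q^n = 823543, Hamming bound = 1030, |C| = 351 ≤ bound (satisfied).

Step 1: Compute V_q(n, t) = Σ_{j=0}^2 C(n, j) (q−1)^j.
  j = 0: C(7,0)·(6)^0 = 1·1 = 1.
  j = 1: C(7,1)·(6)^1 = 7·6 = 42.
  j = 2: C(7,2)·(6)^2 = 21·36 = 756.
  V_q(n, t) = 1 + 42 + 756 = 799.
Step 2: q^n = 7^7 = 823543.
Step 3: Hamming bound ⌊q^n / V_q(n,t)⌋ = ⌊823543/799⌋ = 1030.
Step 4: Compare |C| = 351 to 1030: satisfied.
The claimed |C| lies below the Hamming bound.


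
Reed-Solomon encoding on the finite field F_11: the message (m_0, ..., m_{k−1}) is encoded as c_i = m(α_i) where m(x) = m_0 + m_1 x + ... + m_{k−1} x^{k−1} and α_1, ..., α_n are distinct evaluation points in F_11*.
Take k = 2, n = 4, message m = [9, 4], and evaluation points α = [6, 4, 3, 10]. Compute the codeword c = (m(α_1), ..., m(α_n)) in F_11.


c = [0, 3, 10, 5]

Message polynomial: m(x) = 9 + 4·x (mod 11).
For each evaluation point α_i, compute m(α_i) mod 11:
  α_1 = 6: Horner steps 4 → 0, so m(6) = 0.
  α_2 = 4: Horner steps 4 → 3, so m(4) = 3.
  α_3 = 3: Horner steps 4 → 10, so m(3) = 10.
  α_4 = 10: Horner steps 4 → 5, so m(10) = 5.
Codeword c = [0, 3, 10, 5] ∈ F_11^4.


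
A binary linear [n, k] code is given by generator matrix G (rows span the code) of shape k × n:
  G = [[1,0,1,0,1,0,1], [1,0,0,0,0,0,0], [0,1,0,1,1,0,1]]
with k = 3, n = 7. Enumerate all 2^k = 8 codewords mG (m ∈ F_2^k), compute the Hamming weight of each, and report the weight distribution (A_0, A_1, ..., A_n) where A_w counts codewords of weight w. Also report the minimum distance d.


Weight distribution: A_0 = 1, A_1 = 1, A_3 = 2, A_4 = 3, A_5 = 1. Minimum distance d = 1.

Enumerate all 2^3 = 8 messages m ∈ F_2^3.
For each, compute codeword c = mG in F_2^7, then tally its weight.
  m = 000 → c = 0000000, weight = 0.
  m = 100 → c = 1010101, weight = 4.
  m = 010 → c = 1000000, weight = 1.
  m = 110 → c = 0010101, weight = 3.
  m = 001 → c = 0101101, weight = 4.
  m = 101 → c = 1111000, weight = 4.
  m = 011 → c = 1101101, weight = 5.
  m = 111 → c = 0111000, weight = 3.
Tally weights:
  weight 0: 1 codewords.
  weight 1: 1 codewords.
  weight 3: 2 codewords.
  weight 4: 3 codewords.
  weight 5: 1 codewords.
Minimum distance d = smallest w > 0 with A_w > 0 = 1.
Sanity: Σ A_w = 8 = 2^3 = 8 ✓.


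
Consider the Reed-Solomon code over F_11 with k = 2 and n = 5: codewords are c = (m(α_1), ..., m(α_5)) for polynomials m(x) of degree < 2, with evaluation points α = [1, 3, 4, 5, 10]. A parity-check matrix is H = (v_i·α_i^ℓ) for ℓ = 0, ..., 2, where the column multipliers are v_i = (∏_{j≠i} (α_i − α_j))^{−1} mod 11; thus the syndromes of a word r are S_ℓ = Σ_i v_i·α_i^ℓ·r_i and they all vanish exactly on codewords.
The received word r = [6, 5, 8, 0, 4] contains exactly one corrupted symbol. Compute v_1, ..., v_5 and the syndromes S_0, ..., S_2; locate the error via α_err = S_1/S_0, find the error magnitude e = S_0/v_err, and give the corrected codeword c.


S = (1, 1, 1), error at position 1, error magnitude e = 7, c = [10, 5, 8, 0, 4].

Step 1: column multipliers v_i = (∏_{j≠i}(α_i − α_j))^{−1} mod 11.
  i = 1 (α = 1): (1−3)(1−4)(1−5)(1−10) = (−2)·(−3)·(−4)·(−9) = 216 ≡ 7, so v_1 = 7^{−1} = 8 (mod 11).
  i = 2 (α = 3): (3−1)(3−4)(3−5)(3−10) = 2·(−1)·(−2)·(−7) = −28 ≡ 5, so v_2 = 5^{−1} = 9 (mod 11).
  i = 3 (α = 4): (4−1)(4−3)(4−5)(4−10) = 3·1·(−1)·(−6) = 18 ≡ 7, so v_3 = 7^{−1} = 8 (mod 11).
  i = 4 (α = 5): (5−1)(5−3)(5−4)(5−10) = 4·2·1·(−5) = −40 ≡ 4, so v_4 = 4^{−1} = 3 (mod 11).
  i = 5 (α = 10): (10−1)(10−3)(10−4)(10−5) = 9·7·6·5 = 1890 ≡ 9, so v_5 = 9^{−1} = 5 (mod 11).
  v = [8, 9, 8, 3, 5].
Step 2: syndromes of r = [6, 5, 8, 0, 4] (all sums mod 11).
  S_0 = Σ v_i r_i = 8·6 + 9·5 + 8·8 + 3·0 + 5·4 = 177 ≡ 1.
  S_1 = Σ v_i α_i r_i = 8·1·6 + 9·3·5 + 8·4·8 + 3·5·0 + 5·10·4 = 639 ≡ 1.
  α_i^2 mod 11 = [1, 9, 5, 3, 1].
  S_2 = Σ v_i α_i^2 r_i = 8·1·6 + 9·9·5 + 8·5·8 + 3·3·0 + 5·1·4 = 793 ≡ 1.
  S = (1, 1, 1) ≠ 0, so r is not a codeword (an error is present).
Step 3: locate the error. For a single error e at position i, S_ℓ = v_i·e·α_i^ℓ, so α_err = S_1/S_0.
  S_0^{−1} = 1^{−1} = 1 (mod 11), so α_err = 1·1 = 1 ≡ 1 = α_1. Error position i = 1.
  Consistency check: S_2/S_1 = 1·1 = 1 ≡ 1 = α_err ✓ (single-error assumption holds).
Step 4: error magnitude e = S_0/v_1 = S_0·∏_{j≠1}(α_1 − α_j) = 1·7 = 7 ≡ 7 (mod 11).
Step 5: correct position 1: c_1 = r_1 − e = 6 − 7 ≡ 10 (mod 11). Hence c = [10, 5, 8, 0, 4].
  Check: interpolating c through the α_i gives m(x) = 7 + 3·x (degree < 2) with m(α_i) = c_i for every i, so c is indeed a codeword.


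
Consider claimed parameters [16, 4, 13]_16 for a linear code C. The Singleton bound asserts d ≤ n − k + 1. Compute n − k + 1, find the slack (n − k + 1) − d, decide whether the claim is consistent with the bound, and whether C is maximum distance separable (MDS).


Singleton RHS = n − k + 1 = 13, slack = 0, bound satisfied, MDS.

Singleton bound: d ≤ n − k + 1.
Here n = 16, k = 4, so n − k + 1 = 13.
Given d = 13, check d ≤ 13: YES.
Slack = (n − k + 1) − d = 0.
The code is MDS (slack = 0).
Description: the claimed parameters are [16, 4, 13]_16; such a code would be MDS (meets Singleton bound).


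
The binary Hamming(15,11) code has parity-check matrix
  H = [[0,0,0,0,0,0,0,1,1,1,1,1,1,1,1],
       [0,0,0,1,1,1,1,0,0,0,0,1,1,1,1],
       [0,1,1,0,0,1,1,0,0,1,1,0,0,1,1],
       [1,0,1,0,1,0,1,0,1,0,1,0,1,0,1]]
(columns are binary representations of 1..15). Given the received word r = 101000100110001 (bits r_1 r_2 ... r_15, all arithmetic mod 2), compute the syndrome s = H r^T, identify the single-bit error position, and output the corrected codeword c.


s = (1, 0, 1, 1)^T, error position = 11, corrected codeword c = 101000100100001

Compute s = H r^T mod 2 one row at a time:
  s_1 = 0 + 0 + 1 + 1 + 0 + 0 + 0 + 1 = 3 ≡ 1 (mod 2).
  s_2 = 0 + 0 + 0 + 1 + 0 + 0 + 0 + 1 = 2 ≡ 0 (mod 2).
  s_3 = 0 + 1 + 0 + 1 + 1 + 1 + 0 + 1 = 5 ≡ 1 (mod 2).
  s_4 = 1 + 1 + 0 + 1 + 0 + 1 + 0 + 1 = 5 ≡ 1 (mod 2).
s = (1, 0, 1, 1)^T — this equals column 11 of H (binary 1011), so error is at position 11.
Correct: flip bit 11 of r = 101000100110001 to get c = 101000100100001.


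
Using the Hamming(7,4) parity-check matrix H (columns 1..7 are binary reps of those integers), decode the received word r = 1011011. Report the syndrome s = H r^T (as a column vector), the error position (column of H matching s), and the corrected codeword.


s = (1, 1, 1)^T, error position = 7, corrected codeword c = 1011010

Compute s = H r^T mod 2 one row at a time:
  s_1 = 1 + 0 + 1 + 1 = 3 ≡ 1 (mod 2).
  s_2 = 0 + 1 + 1 + 1 = 3 ≡ 1 (mod 2).
  s_3 = 1 + 1 + 0 + 1 = 3 ≡ 1 (mod 2).
s = (1, 1, 1)^T — this equals column 7 of H (binary 111), so error is at position 7.
Correct: flip bit 7 of r = 1011011 to get c = 1011010.


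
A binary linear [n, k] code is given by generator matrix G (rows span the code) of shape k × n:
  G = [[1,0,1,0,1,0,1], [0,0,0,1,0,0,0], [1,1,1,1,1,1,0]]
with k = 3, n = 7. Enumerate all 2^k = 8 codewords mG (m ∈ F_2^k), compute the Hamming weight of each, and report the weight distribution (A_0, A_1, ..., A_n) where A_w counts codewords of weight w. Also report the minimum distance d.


Weight distribution: A_0 = 1, A_1 = 1, A_3 = 1, A_4 = 2, A_5 = 2, A_6 = 1. Minimum distance d = 1.

Enumerate all 2^3 = 8 messages m ∈ F_2^3.
For each, compute codeword c = mG in F_2^7, then tally its weight.
  m = 000 → c = 0000000, weight = 0.
  m = 100 → c = 1010101, weight = 4.
  m = 010 → c = 0001000, weight = 1.
  m = 110 → c = 1011101, weight = 5.
  m = 001 → c = 1111110, weight = 6.
  m = 101 → c = 0101011, weight = 4.
  m = 011 → c = 1110110, weight = 5.
  m = 111 → c = 0100011, weight = 3.
Tally weights:
  weight 0: 1 codewords.
  weight 1: 1 codewords.
  weight 3: 1 codewords.
  weight 4: 2 codewords.
  weight 5: 2 codewords.
  weight 6: 1 codewords.
Minimum distance d = smallest w > 0 with A_w > 0 = 1.
Sanity: Σ A_w = 8 = 2^3 = 8 ✓.


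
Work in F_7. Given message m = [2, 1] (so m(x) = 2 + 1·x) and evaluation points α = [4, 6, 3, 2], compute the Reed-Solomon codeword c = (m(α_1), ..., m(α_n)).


c = [6, 1, 5, 4]

Message polynomial: m(x) = 2 + 1·x (mod 7).
For each evaluation point α_i, compute m(α_i) mod 7:
  α_1 = 4: Horner steps 1 → 6, so m(4) = 6.
  α_2 = 6: Horner steps 1 → 1, so m(6) = 1.
  α_3 = 3: Horner steps 1 → 5, so m(3) = 5.
  α_4 = 2: Horner steps 1 → 4, so m(2) = 4.
Codeword c = [6, 1, 5, 4] ∈ F_7^4.


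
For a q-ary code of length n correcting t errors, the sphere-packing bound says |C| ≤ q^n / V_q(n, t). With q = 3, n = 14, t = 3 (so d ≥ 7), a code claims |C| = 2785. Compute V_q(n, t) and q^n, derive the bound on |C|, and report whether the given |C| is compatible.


V_q(n, t) = 3305, q^n = 4782969, Hamming bound = 1447, |C| = 2785 > bound (violated).

Step 1: Compute V_q(n, t) = Σ_{j=0}^3 C(n, j) (q−1)^j.
  j = 0: C(14,0)·(2)^0 = 1·1 = 1.
  j = 1: C(14,1)·(2)^1 = 14·2 = 28.
  j = 2: C(14,2)·(2)^2 = 91·4 = 364.
  j = 3: C(14,3)·(2)^3 = 364·8 = 2912.
  V_q(n, t) = 1 + 28 + 364 + 2912 = 3305.
Step 2: q^n = 3^14 = 4782969.
Step 3: Hamming bound ⌊q^n / V_q(n,t)⌋ = ⌊4782969/3305⌋ = 1447.
Step 4: Compare |C| = 2785 to 1447: violated.
The claimed |C| lies above the Hamming bound, so no 3-ary code of length 14 with d ≥ 7 can have 2785 codewords.


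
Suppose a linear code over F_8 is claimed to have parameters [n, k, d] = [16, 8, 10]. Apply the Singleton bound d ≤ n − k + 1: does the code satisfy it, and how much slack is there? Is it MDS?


Singleton RHS = n − k + 1 = 9, slack = -1, bound violated (no such code; not MDS).

Singleton bound: d ≤ n − k + 1.
Here n = 16, k = 8, so n − k + 1 = 9.
Given d = 10, check d ≤ 9: NO.
Slack = (n − k + 1) − d = -1.
The slack is negative: d = 10 exceeds n − k + 1 = 9 by 1, so the Singleton bound is violated and no linear [16, 8, 10]_8 code can exist. In particular it is not MDS (MDS requires d = n − k + 1 exactly).
Description: the claimed parameters are [16, 8, 10]_8; such a code would be impossible (violates the Singleton bound).


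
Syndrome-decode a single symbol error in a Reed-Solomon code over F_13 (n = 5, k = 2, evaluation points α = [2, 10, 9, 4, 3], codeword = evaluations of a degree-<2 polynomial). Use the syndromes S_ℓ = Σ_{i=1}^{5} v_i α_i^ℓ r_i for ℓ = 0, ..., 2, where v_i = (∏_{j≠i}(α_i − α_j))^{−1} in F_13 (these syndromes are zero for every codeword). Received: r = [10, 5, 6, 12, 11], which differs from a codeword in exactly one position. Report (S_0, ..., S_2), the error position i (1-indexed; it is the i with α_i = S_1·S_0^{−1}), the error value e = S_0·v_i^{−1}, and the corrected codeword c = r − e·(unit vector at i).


S = (12, 4, 10), error at position 3, error magnitude e = 2, c = [10, 5, 4, 12, 11].

Step 1: column multipliers v_i = (∏_{j≠i}(α_i − α_j))^{−1} mod 13.
  i = 1 (α = 2): (2−10)(2−9)(2−4)(2−3) = (−8)·(−7)·(−2)·(−1) = 112 ≡ 8, so v_1 = 8^{−1} = 5 (mod 13).
  i = 2 (α = 10): (10−2)(10−9)(10−4)(10−3) = 8·1·6·7 = 336 ≡ 11, so v_2 = 11^{−1} = 6 (mod 13).
  i = 3 (α = 9): (9−2)(9−10)(9−4)(9−3) = 7·(−1)·5·6 = −210 ≡ 11, so v_3 = 11^{−1} = 6 (mod 13).
  i = 4 (α = 4): (4−2)(4−10)(4−9)(4−3) = 2·(−6)·(−5)·1 = 60 ≡ 8, so v_4 = 8^{−1} = 5 (mod 13).
  i = 5 (α = 3): (3−2)(3−10)(3−9)(3−4) = 1·(−7)·(−6)·(−1) = −42 ≡ 10, so v_5 = 10^{−1} = 4 (mod 13).
  v = [5, 6, 6, 5, 4].
Step 2: syndromes of r = [10, 5, 6, 12, 11] (all sums mod 13).
  S_0 = Σ v_i r_i = 5·10 + 6·5 + 6·6 + 5·12 + 4·11 = 220 ≡ 12.
  S_1 = Σ v_i α_i r_i = 5·2·10 + 6·10·5 + 6·9·6 + 5·4·12 + 4·3·11 = 1096 ≡ 4.
  α_i^2 mod 13 = [4, 9, 3, 3, 9].
  S_2 = Σ v_i α_i^2 r_i = 5·4·10 + 6·9·5 + 6·3·6 + 5·3·12 + 4·9·11 = 1154 ≡ 10.
  S = (12, 4, 10) ≠ 0, so r is not a codeword (an error is present).
Step 3: locate the error. For a single error e at position i, S_ℓ = v_i·e·α_i^ℓ, so α_err = S_1/S_0.
  S_0^{−1} = 12^{−1} = 12 (mod 13), so α_err = 4·12 = 48 ≡ 9 = α_3. Error position i = 3.
  Consistency check: S_2/S_1 = 10·10 = 100 ≡ 9 = α_err ✓ (single-error assumption holds).
Step 4: error magnitude e = S_0/v_3 = S_0·∏_{j≠3}(α_3 − α_j) = 12·11 = 132 ≡ 2 (mod 13).
Step 5: correct position 3: c_3 = r_3 − e = 6 − 2 ≡ 4 (mod 13). Hence c = [10, 5, 4, 12, 11].
  Check: interpolating c through the α_i gives m(x) = 8 + 1·x (degree < 2) with m(α_i) = c_i for every i, so c is indeed a codeword.


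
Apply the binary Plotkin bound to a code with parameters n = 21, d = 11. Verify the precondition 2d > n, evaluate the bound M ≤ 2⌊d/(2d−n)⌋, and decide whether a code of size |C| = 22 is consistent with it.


Plotkin bound M ≤ 22; given |C| = 22 ≤ bound (satisfied).

Check applicability: 2d = 22, n = 21.
2d − n = 1 > 0, so Plotkin applies.
Compute d/(2d−n) = 11/1 ≈ 11.0000.
⌊d/(2d−n)⌋ = 11.
Plotkin bound: M ≤ 2·11 = 22.
Given |C| = 22, check: satisfied.
This |C| is at the Plotkin bound.


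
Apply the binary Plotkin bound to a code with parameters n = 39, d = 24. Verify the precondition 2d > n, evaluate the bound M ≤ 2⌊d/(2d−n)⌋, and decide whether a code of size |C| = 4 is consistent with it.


Plotkin bound M ≤ 4; given |C| = 4 ≤ bound (satisfied).

Check applicability: 2d = 48, n = 39.
2d − n = 9 > 0, so Plotkin applies.
Compute d/(2d−n) = 24/9 ≈ 2.6667.
⌊d/(2d−n)⌋ = 2.
Plotkin bound: M ≤ 2·2 = 4.
Given |C| = 4, check: satisfied.
This |C| is at the Plotkin bound.


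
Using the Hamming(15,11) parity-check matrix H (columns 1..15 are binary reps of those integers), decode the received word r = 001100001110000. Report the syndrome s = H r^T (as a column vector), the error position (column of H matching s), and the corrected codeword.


s = (1, 1, 1, 1)^T, error position = 15, corrected codeword c = 001100001110001

Compute s = H r^T mod 2 one row at a time:
  s_1 = 0 + 1 + 1 + 1 + 0 + 0 + 0 + 0 = 3 ≡ 1 (mod 2).
  s_2 = 1 + 0 + 0 + 0 + 0 + 0 + 0 + 0 = 1 ≡ 1 (mod 2).
  s_3 = 0 + 1 + 0 + 0 + 1 + 1 + 0 + 0 = 3 ≡ 1 (mod 2).
  s_4 = 0 + 1 + 0 + 0 + 1 + 1 + 0 + 0 = 3 ≡ 1 (mod 2).
s = (1, 1, 1, 1)^T — this equals column 15 of H (binary 1111), so error is at position 15.
Correct: flip bit 15 of r = 001100001110000 to get c = 001100001110001.


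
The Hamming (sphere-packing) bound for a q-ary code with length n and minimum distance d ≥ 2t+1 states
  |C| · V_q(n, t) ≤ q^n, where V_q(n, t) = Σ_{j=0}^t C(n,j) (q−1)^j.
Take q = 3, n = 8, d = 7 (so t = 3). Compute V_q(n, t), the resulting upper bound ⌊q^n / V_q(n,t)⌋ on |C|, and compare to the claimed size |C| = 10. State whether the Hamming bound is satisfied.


V_q(n, t) = 577, q^n = 6561, Hamming bound = 11, |C| = 10 ≤ bound (satisfied).

Step 1: Compute V_q(n, t) = Σ_{j=0}^3 C(n, j) (q−1)^j.
  j = 0: C(8,0)·(2)^0 = 1·1 = 1.
  j = 1: C(8,1)·(2)^1 = 8·2 = 16.
  j = 2: C(8,2)·(2)^2 = 28·4 = 112.
  j = 3: C(8,3)·(2)^3 = 56·8 = 448.
  V_q(n, t) = 1 + 16 + 112 + 448 = 577.
Step 2: q^n = 3^8 = 6561.
Step 3: Hamming bound ⌊q^n / V_q(n,t)⌋ = ⌊6561/577⌋ = 11.
Step 4: Compare |C| = 10 to 11: satisfied.
The claimed |C| lies below the Hamming bound.


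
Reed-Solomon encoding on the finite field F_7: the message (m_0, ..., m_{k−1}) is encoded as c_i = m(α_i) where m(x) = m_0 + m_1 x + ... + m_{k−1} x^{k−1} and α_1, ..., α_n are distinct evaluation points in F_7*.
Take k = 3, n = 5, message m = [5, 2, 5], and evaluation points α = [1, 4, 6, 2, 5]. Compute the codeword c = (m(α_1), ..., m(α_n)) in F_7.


c = [5, 2, 1, 1, 0]

Message polynomial: m(x) = 5 + 2·x + 5·x^2 (mod 7).
For each evaluation point α_i, compute m(α_i) mod 7:
  α_1 = 1: Horner steps 5 → 0 → 5, so m(1) = 5.
  α_2 = 4: Horner steps 5 → 1 → 2, so m(4) = 2.
  α_3 = 6: Horner steps 5 → 4 → 1, so m(6) = 1.
  α_4 = 2: Horner steps 5 → 5 → 1, so m(2) = 1.
  α_5 = 5: Horner steps 5 → 6 → 0, so m(5) = 0.
Codeword c = [5, 2, 1, 1, 0] ∈ F_7^5.


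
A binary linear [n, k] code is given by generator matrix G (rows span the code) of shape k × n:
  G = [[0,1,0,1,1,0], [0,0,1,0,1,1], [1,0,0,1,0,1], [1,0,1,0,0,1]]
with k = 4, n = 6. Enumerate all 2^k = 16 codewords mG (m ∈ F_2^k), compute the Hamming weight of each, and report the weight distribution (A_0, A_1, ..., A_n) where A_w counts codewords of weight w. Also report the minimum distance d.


Weight distribution: A_0 = 1, A_2 = 3, A_3 = 8, A_4 = 3, A_6 = 1. Minimum distance d = 2.

Enumerate all 2^4 = 16 messages m ∈ F_2^4.
For each, compute codeword c = mG in F_2^6, then tally its weight.
  m = 0000 → c = 000000, weight = 0.
  m = 1000 → c = 010110, weight = 3.
  m = 0100 → c = 001011, weight = 3.
  m = 1100 → c = 011101, weight = 4.
  m = 0010 → c = 100101, weight = 3.
  m = 1010 → c = 110011, weight = 4.
  m = 0110 → c = 101110, weight = 4.
  m = 1110 → c = 111000, weight = 3.
  m = 0001 → c = 101001, weight = 3.
  m = 1001 → c = 111111, weight = 6.
  m = 0101 → c = 100010, weight = 2.
  m = 1101 → c = 110100, weight = 3.
  m = 0011 → c = 001100, weight = 2.
  m = 1011 → c = 011010, weight = 3.
  m = 0111 → c = 000111, weight = 3.
  m = 1111 → c = 010001, weight = 2.
Tally weights:
  weight 0: 1 codewords.
  weight 2: 3 codewords.
  weight 3: 8 codewords.
  weight 4: 3 codewords.
  weight 6: 1 codewords.
Minimum distance d = smallest w > 0 with A_w > 0 = 2.
Sanity: Σ A_w = 16 = 2^4 = 16 ✓.


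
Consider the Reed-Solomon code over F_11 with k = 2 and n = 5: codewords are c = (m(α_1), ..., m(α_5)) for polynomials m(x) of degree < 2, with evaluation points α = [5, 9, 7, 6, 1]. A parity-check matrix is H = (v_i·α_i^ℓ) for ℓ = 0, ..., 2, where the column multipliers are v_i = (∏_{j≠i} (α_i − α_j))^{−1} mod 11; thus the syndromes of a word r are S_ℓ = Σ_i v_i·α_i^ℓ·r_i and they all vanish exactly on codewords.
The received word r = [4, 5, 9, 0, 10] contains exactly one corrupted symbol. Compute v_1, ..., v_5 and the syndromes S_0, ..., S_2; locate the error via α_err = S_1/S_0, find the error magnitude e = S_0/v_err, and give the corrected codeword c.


S = (2, 10, 6), error at position 1, error magnitude e = 2, c = [2, 5, 9, 0, 10].

Step 1: column multipliers v_i = (∏_{j≠i}(α_i − α_j))^{−1} mod 11.
  i = 1 (α = 5): (5−9)(5−7)(5−6)(5−1) = (−4)·(−2)·(−1)·4 = −32 ≡ 1, so v_1 = 1^{−1} = 1 (mod 11).
  i = 2 (α = 9): (9−5)(9−7)(9−6)(9−1) = 4·2·3·8 = 192 ≡ 5, so v_2 = 5^{−1} = 9 (mod 11).
  i = 3 (α = 7): (7−5)(7−9)(7−6)(7−1) = 2·(−2)·1·6 = −24 ≡ 9, so v_3 = 9^{−1} = 5 (mod 11).
  i = 4 (α = 6): (6−5)(6−9)(6−7)(6−1) = 1·(−3)·(−1)·5 = 15 ≡ 4, so v_4 = 4^{−1} = 3 (mod 11).
  i = 5 (α = 1): (1−5)(1−9)(1−7)(1−6) = (−4)·(−8)·(−6)·(−5) = 960 ≡ 3, so v_5 = 3^{−1} = 4 (mod 11).
  v = [1, 9, 5, 3, 4].
Step 2: syndromes of r = [4, 5, 9, 0, 10] (all sums mod 11).
  S_0 = Σ v_i r_i = 1·4 + 9·5 + 5·9 + 3·0 + 4·10 = 134 ≡ 2.
  S_1 = Σ v_i α_i r_i = 1·5·4 + 9·9·5 + 5·7·9 + 3·6·0 + 4·1·10 = 780 ≡ 10.
  α_i^2 mod 11 = [3, 4, 5, 3, 1].
  S_2 = Σ v_i α_i^2 r_i = 1·3·4 + 9·4·5 + 5·5·9 + 3·3·0 + 4·1·10 = 457 ≡ 6.
  S = (2, 10, 6) ≠ 0, so r is not a codeword (an error is present).
Step 3: locate the error. For a single error e at position i, S_ℓ = v_i·e·α_i^ℓ, so α_err = S_1/S_0.
  S_0^{−1} = 2^{−1} = 6 (mod 11), so α_err = 10·6 = 60 ≡ 5 = α_1. Error position i = 1.
  Consistency check: S_2/S_1 = 6·10 = 60 ≡ 5 = α_err ✓ (single-error assumption holds).
Step 4: error magnitude e = S_0/v_1 = S_0·∏_{j≠1}(α_1 − α_j) = 2·1 = 2 ≡ 2 (mod 11).
Step 5: correct position 1: c_1 = r_1 − e = 4 − 2 ≡ 2 (mod 11). Hence c = [2, 5, 9, 0, 10].
  Check: interpolating c through the α_i gives m(x) = 1 + 9·x (degree < 2) with m(α_i) = c_i for every i, so c is indeed a codeword.


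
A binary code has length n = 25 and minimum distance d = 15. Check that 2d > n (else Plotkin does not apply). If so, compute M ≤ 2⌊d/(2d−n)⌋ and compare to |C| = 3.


Plotkin bound M ≤ 6; given |C| = 3 ≤ bound (satisfied).

Check applicability: 2d = 30, n = 25.
2d − n = 5 > 0, so Plotkin applies.
Compute d/(2d−n) = 15/5 ≈ 3.0000.
⌊d/(2d−n)⌋ = 3.
Plotkin bound: M ≤ 2·3 = 6.
Given |C| = 3, check: satisfied.
This |C| is below the Plotkin bound.


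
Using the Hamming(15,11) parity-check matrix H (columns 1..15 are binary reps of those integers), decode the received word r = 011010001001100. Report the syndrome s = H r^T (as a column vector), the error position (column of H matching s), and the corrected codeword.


s = (1, 1, 0, 0)^T, error position = 12, corrected codeword c = 011010001000100

Compute s = H r^T mod 2 one row at a time:
  s_1 = 0 + 1 + 0 + 0 + 1 + 1 + 0 + 0 = 3 ≡ 1 (mod 2).
  s_2 = 0 + 1 + 0 + 0 + 1 + 1 + 0 + 0 = 3 ≡ 1 (mod 2).
  s_3 = 1 + 1 + 0 + 0 + 0 + 0 + 0 + 0 = 2 ≡ 0 (mod 2).
  s_4 = 0 + 1 + 1 + 0 + 1 + 0 + 1 + 0 = 4 ≡ 0 (mod 2).
s = (1, 1, 0, 0)^T — this equals column 12 of H (binary 1100), so error is at position 12.
Correct: flip bit 12 of r = 011010001001100 to get c = 011010001000100.


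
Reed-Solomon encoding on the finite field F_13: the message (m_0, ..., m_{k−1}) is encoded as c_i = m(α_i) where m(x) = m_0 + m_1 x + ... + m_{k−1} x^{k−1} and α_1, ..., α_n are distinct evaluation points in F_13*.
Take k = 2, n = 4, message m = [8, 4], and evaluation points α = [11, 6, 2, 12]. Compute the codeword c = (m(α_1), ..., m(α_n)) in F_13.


c = [0, 6, 3, 4]

Message polynomial: m(x) = 8 + 4·x (mod 13).
For each evaluation point α_i, compute m(α_i) mod 13:
  α_1 = 11: Horner steps 4 → 0, so m(11) = 0.
  α_2 = 6: Horner steps 4 → 6, so m(6) = 6.
  α_3 = 2: Horner steps 4 → 3, so m(2) = 3.
  α_4 = 12: Horner steps 4 → 4, so m(12) = 4.
Codeword c = [0, 6, 3, 4] ∈ F_13^4.


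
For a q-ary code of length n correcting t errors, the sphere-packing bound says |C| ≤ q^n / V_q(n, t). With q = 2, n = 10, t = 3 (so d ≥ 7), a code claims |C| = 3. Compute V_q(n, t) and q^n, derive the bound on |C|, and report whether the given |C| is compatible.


V_q(n, t) = 176, q^n = 1024, Hamming bound = 5, |C| = 3 ≤ bound (satisfied).

Step 1: Compute V_q(n, t) = Σ_{j=0}^3 C(n, j) (q−1)^j.
  j = 0: C(10,0)·(1)^0 = 1·1 = 1.
  j = 1: C(10,1)·(1)^1 = 10·1 = 10.
  j = 2: C(10,2)·(1)^2 = 45·1 = 45.
  j = 3: C(10,3)·(1)^3 = 120·1 = 120.
  V_q(n, t) = 1 + 10 + 45 + 120 = 176.
Step 2: q^n = 2^10 = 1024.
Step 3: Hamming bound ⌊q^n / V_q(n,t)⌋ = ⌊1024/176⌋ = 5.
Step 4: Compare |C| = 3 to 5: satisfied.
The claimed |C| lies below the Hamming bound.
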